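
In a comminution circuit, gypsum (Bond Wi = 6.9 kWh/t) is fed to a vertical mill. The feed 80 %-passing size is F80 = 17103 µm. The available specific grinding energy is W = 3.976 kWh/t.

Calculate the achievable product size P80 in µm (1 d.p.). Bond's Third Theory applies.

W = 10 Wi (P80^-0.5 − F80^-0.5)
P80^(−½) = W/(10 Wi) + F80^(−½)
  = 3.9760/(10·6.9) + 1/√17103 = 0.057623 + 0.007647 = 0.065270
P80 = (1/0.065270)² = 15.3210² = 234.73 µm

P80 = 234.7 µm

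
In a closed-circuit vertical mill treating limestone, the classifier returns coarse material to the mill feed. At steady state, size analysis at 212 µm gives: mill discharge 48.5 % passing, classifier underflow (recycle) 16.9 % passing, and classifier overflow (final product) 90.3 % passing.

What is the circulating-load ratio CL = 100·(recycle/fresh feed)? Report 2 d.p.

Classifier node, passing 212 µm:
r = (o − d)/(d − u)
r = (90.3 − 48.5)/(48.5 − 16.9) = 41.8/31.6 = 1.3228
CL = 100·r = 132.28 %

CL = 132.28 %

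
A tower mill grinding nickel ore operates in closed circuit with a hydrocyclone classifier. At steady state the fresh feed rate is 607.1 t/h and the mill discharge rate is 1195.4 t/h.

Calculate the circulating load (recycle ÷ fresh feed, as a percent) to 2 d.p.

CL = 96.90 %

M = F + R at steady state, so:
R = M − F = 1195.4 − 607.1 = 588.3 t/h
CL = 100·R/F = 100·588.3/607.1 = 96.90 %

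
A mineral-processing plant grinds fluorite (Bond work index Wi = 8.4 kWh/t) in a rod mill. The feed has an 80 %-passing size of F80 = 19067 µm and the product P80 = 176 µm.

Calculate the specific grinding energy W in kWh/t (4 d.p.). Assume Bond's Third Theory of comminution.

W = 5.7234 kWh/t

Bond: W = 10·Wi·(1/√P80 − 1/√F80)
1/√176 = 0.075378;  1/√19067 = 0.007242
W = 10·8.4·(0.075378 − 0.007242) = 5.7234 kWh/t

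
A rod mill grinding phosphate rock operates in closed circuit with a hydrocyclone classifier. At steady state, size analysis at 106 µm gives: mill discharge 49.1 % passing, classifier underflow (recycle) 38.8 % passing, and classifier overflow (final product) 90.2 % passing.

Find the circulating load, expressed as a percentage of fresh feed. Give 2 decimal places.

Mass balance on the −106 µm fraction:
d + r·d = r·u + o → r(d−u) = o−d
r = (90.2 − 49.1)/(49.1 − 38.8) = 41.1/10.3 = 3.9903
CL = 100·r = 399.03 %

CL = 399.03 %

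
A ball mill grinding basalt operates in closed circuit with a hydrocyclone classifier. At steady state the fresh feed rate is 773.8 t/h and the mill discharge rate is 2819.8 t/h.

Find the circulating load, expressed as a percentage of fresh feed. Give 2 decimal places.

M = F + R at steady state, so:
R = M − F = 2819.8 − 773.8 = 2046.0 t/h
CL = 100·R/F = 100·2046.0/773.8 = 264.41 %

CL = 264.41 %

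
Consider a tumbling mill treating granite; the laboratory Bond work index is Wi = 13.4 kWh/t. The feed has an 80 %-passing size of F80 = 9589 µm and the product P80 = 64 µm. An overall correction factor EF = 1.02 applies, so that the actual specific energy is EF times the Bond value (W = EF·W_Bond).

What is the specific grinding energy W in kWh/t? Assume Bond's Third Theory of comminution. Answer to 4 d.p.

W = 15.6892 kWh/t

W_Bond = 10·Wi·(1/√P₈₀ − 1/√F₈₀)
1/√64 = 0.125000;  1/√9589 = 0.010212
W = 10·13.4·(0.125000 − 0.010212) = 15.3816 kWh/t
W_actual = 1.02 × 15.3816 = 15.6892 kWh/t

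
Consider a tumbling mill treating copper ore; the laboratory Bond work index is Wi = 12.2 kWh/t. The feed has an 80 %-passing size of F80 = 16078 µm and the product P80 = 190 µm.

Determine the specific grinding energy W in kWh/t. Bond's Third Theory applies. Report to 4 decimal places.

W = 7.8887 kWh/t

W = 10 Wi (1/√P80 − 1/√F80)  [Bond]
1/√190 = 0.072548;  1/√16078 = 0.007886
W = 10·12.2·(0.072548 − 0.007886) = 7.8887 kWh/t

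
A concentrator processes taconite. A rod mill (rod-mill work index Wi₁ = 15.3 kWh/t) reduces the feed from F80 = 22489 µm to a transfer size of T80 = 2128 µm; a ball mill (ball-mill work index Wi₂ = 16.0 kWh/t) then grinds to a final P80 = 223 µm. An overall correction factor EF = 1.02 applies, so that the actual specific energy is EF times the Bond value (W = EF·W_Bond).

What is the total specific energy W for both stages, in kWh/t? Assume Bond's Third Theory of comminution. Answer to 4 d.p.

Bond: W = 10·Wi·(1/√P80 − 1/√F80)
Stage 1 (22489→2128 µm, Wi₁=15.3): W₁ = 10·15.3·(0.021678 − 0.006668) = 2.2964 kWh/t
Stage 2 (2128→223 µm, Wi₂=16.0): W₂ = 10·16.0·(0.066965 − 0.021678) = 7.2460 kWh/t
W = W₁ + W₂ = 2.2964 + 7.2460 = 9.5424 kWh/t
Corrected W = EF·W_Bond = 1.02·9.5424 = 9.7332 kWh/t

W = 9.7332 kWh/t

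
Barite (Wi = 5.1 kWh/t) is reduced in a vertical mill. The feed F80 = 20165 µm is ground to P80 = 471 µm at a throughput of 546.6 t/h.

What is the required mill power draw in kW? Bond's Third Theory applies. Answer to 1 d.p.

P = 1088.2 kW

W = 10 Wi (P80^-0.5 − F80^-0.5)
W = 10·5.1·(1/√471 − 1/√20165) = 10·5.1·(0.039035) = 1.9908 kWh/t
Mill draw = 1.9908 × 546.6 = 1088.2 kW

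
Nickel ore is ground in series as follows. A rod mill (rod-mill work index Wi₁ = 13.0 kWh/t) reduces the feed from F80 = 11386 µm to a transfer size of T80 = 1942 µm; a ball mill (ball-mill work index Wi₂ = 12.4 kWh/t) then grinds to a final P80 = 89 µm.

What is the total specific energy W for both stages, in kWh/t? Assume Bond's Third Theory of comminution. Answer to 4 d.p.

Bond: W = 10·Wi·(1/√P80 − 1/√F80)
Stage 1 (11386→1942 µm, Wi₁=13.0): W₁ = 10·13.0·(0.022692 − 0.009372) = 1.7317 kWh/t
Stage 2 (1942→89 µm, Wi₂=12.4): W₂ = 10·12.4·(0.106000 − 0.022692) = 10.3301 kWh/t
W = W₁ + W₂ = 1.7317 + 10.3301 = 12.0618 kWh/t

W = 12.0618 kWh/t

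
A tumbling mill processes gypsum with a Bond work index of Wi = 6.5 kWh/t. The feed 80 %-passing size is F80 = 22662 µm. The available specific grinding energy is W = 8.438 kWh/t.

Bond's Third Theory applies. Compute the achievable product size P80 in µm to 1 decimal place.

P80 = 53.7 µm

W = 10 Wi / √P80 − 10 Wi / √F80
1/√P80 = 1/√F80 + W/(10·Wi)
  = 8.4380/(10·6.5) + 1/√22662 = 0.129815 + 0.006643 = 0.136458
P80 = (1/0.136458)² = 7.3283² = 53.70 µm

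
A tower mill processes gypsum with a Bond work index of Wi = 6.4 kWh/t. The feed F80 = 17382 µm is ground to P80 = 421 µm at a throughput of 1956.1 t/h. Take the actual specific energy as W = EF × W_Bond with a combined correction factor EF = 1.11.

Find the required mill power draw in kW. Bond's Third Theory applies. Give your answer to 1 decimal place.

Bond:  W = 10 Wi (1/√P − 1/√F)
W = 10·6.4·(1/√421 − 1/√17382) = 10·6.4·(0.041152) = 2.6337 kWh/t
W_actual = 1.11 × 2.6337 = 2.9234 kWh/t
Mill draw = 2.9234 × 1956.1 = 5718.6 kW

P = 5718.6 kW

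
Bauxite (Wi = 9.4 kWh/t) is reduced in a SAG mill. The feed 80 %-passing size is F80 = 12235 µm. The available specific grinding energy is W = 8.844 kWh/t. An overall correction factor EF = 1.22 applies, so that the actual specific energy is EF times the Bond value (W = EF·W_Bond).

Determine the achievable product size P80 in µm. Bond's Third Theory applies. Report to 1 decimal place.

W = 10·Wi·[P80^(−½) − F80^(−½)]
W_Bond = W / EF = 8.844 / 1.22 = 7.2492 kWh/t
P80^(−½) = W_Bond/(10 Wi) + F80^(−½)
  = 7.2492/(10·9.4) + 1/√12235 = 0.077119 + 0.009041 = 0.086160
P80 = (1/0.086160)² = 11.6064² = 134.71 µm

P80 = 134.7 µm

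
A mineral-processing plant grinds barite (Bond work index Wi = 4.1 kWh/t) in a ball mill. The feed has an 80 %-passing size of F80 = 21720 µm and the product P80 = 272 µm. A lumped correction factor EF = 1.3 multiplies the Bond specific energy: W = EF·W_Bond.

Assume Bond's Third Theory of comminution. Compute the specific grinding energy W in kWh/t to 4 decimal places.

W = 2.8701 kWh/t

Bond:  W = 10 Wi (1/√P − 1/√F)
1/√272 = 0.060634;  1/√21720 = 0.006785
W = 10·4.1·(0.060634 − 0.006785) = 2.2078 kWh/t
Corrected W = EF·W_Bond = 1.3·2.2078 = 2.8701 kWh/t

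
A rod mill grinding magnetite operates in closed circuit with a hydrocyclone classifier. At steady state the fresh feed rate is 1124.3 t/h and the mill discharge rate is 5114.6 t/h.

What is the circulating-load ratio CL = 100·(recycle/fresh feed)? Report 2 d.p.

CL = 354.91 %

M = F + R at steady state, so:
R = M − F = 5114.6 − 1124.3 = 3990.3 t/h
CL = 100·R/F = 100·3990.3/1124.3 = 354.91 %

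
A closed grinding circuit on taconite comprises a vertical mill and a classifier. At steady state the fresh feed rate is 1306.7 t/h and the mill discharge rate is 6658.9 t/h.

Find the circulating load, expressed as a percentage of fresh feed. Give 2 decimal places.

Steady state: M = F + R.
R = M − F = 6658.9 − 1306.7 = 5352.2 t/h
CL = 100·R/F = 100·5352.2/1306.7 = 409.60 %

CL = 409.60 %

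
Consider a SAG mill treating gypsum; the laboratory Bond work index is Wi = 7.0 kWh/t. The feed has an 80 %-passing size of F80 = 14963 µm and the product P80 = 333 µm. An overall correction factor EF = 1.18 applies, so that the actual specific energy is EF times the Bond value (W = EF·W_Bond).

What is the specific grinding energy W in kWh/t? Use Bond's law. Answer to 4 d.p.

W = 3.8512 kWh/t

W = 10·Wi·(P80^(-½) − F80^(-½))
1/√333 = 0.054800;  1/√14963 = 0.008175
W = 10·7.0·(0.054800 − 0.008175) = 3.2637 kWh/t
Apply correction: 3.2637 × 1.18 = 3.8512 kWh/t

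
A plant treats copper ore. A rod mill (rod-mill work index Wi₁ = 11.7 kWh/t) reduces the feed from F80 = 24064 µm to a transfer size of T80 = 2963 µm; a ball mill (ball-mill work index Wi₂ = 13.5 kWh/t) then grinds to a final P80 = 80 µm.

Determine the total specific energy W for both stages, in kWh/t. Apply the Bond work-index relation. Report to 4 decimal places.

W = 14.0086 kWh/t

Bond:  W = 10 Wi (1/√P − 1/√F)
Stage 1 (24064→2963 µm, Wi₁=11.7): W₁ = 10·11.7·(0.018371 − 0.006446) = 1.3952 kWh/t
Stage 2 (2963→80 µm, Wi₂=13.5): W₂ = 10·13.5·(0.111803 − 0.018371) = 12.6134 kWh/t
W = W₁ + W₂ = 1.3952 + 12.6134 = 14.0086 kWh/t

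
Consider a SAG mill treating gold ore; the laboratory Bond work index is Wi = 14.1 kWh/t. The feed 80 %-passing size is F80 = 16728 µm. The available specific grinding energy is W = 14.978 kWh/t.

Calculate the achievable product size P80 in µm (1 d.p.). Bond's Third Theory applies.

W = 10·Wi·[P80^(−½) − F80^(−½)]
P80^-0.5 = F80^-0.5 + W/(10 Wi)
  = 14.9780/(10·14.1) + 1/√16728 = 0.106227 + 0.007732 = 0.113959
P80 = (1/0.113959)² = 8.7751² = 77.00 µm

P80 = 77.0 µm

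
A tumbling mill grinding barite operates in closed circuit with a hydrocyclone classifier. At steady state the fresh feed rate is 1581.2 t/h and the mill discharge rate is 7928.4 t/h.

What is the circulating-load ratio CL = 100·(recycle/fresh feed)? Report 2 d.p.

Mill node: discharge = fresh + recycle.
R = M − F = 7928.4 − 1581.2 = 6347.2 t/h
CL = 100·R/F = 100·6347.2/1581.2 = 401.42 %

CL = 401.42 %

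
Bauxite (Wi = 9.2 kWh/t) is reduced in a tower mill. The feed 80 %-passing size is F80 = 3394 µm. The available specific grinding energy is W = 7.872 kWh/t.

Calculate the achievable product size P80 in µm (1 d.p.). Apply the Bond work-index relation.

P80 = 94.8 µm

Bond:  W = 10 Wi (1/√P − 1/√F)
P80^(−½) = W/(10 Wi) + F80^(−½)
  = 7.8720/(10·9.2) + 1/√3394 = 0.085565 + 0.017165 = 0.102730
P80 = (1/0.102730)² = 9.7342² = 94.76 µm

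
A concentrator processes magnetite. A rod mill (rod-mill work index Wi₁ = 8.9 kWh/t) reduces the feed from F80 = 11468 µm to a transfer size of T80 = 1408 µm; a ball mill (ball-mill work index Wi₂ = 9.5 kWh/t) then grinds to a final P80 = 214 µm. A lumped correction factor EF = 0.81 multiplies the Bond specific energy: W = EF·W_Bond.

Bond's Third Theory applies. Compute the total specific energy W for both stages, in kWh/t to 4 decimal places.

W = 10·Wi·(P80^(-½) − F80^(-½))
Stage 1 (11468→1408 µm, Wi₁=8.9): W₁ = 10·8.9·(0.026650 − 0.009338) = 1.5408 kWh/t
Stage 2 (1408→214 µm, Wi₂=9.5): W₂ = 10·9.5·(0.068359 − 0.026650) = 3.9623 kWh/t
W = W₁ + W₂ = 1.5408 + 3.9623 = 5.5031 kWh/t
With EF = 0.81: W = 5.5031·0.81 = 4.4575 kWh/t

W = 4.4575 kWh/t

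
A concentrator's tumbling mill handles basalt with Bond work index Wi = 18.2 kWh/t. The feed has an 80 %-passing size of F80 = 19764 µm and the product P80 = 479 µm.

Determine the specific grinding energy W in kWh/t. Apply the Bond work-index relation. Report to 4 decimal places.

W = 7.0212 kWh/t

W = 10 Wi (1/√P80 − 1/√F80)  [Bond]
1/√479 = 0.045691;  1/√19764 = 0.007113
W = 10·18.2·(0.045691 − 0.007113) = 7.0212 kWh/t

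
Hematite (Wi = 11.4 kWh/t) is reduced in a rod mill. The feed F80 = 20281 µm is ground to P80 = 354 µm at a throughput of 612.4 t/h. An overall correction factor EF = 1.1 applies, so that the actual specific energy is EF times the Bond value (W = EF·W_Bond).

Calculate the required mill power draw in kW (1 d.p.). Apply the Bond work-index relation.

P = 3542.4 kW

W_Bond = 10·Wi·(1/√P₈₀ − 1/√F₈₀)
W = 10·11.4·(1/√354 − 1/√20281) = 10·11.4·(0.046127) = 5.2585 kWh/t
Corrected W = EF·W_Bond = 1.1·5.2585 = 5.7844 kWh/t
Power = W × throughput = 5.7844 kWh/t × 612.4 t/h = 3542.4 kW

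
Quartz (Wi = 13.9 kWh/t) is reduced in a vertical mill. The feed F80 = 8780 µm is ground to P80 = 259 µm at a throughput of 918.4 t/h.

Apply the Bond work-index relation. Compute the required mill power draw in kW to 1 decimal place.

W = 10 Wi / √P80 − 10 Wi / √F80
W = 10·13.9·(1/√259 − 1/√8780) = 10·13.9·(0.051465) = 7.1536 kWh/t
P = W·T = 7.1536·918.4 = 6569.9 kW

P = 6569.9 kW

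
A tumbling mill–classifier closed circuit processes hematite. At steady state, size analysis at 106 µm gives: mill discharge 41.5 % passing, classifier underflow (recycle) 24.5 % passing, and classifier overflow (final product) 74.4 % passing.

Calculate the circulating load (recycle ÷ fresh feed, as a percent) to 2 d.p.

CL = 193.53 %

Mass balance on the −106 µm fraction:
(1+r)d = ru + o → r = (o−d)/(d−u)
r = (74.4 − 41.5)/(41.5 − 24.5) = 32.9/17.0 = 1.9353
CL = 100·r = 193.53 %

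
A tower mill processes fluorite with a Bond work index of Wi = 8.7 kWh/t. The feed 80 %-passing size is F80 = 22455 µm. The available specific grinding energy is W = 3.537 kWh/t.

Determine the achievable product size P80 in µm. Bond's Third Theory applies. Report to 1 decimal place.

P80 = 446.4 µm

W = 10·Wi·[P80^(−½) − F80^(−½)]
⇒ 1/√P80 = W/(10 Wi) + 1/√F80
  = 3.5370/(10·8.7) + 1/√22455 = 0.040655 + 0.006673 = 0.047329
P80 = (1/0.047329)² = 21.1289² = 446.43 µm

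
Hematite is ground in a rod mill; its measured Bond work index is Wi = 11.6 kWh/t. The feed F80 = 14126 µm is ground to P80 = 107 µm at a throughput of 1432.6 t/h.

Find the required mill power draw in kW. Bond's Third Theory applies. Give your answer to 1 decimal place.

P = 14667.2 kW

W = 10 Wi (P80^-0.5 − F80^-0.5)
W = 10·11.6·(1/√107 − 1/√14126) = 10·11.6·(0.088260) = 10.2381 kWh/t
Power = W × throughput = 10.2381 kWh/t × 1432.6 t/h = 14667.2 kW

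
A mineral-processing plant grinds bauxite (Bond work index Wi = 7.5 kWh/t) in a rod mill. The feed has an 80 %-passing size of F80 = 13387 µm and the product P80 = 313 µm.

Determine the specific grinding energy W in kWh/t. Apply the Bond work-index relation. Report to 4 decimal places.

W = 10 Wi / √P80 − 10 Wi / √F80
1/√313 = 0.056523;  1/√13387 = 0.008643
W = 10·7.5·(0.056523 − 0.008643) = 3.5910 kWh/t

W = 3.5910 kWh/t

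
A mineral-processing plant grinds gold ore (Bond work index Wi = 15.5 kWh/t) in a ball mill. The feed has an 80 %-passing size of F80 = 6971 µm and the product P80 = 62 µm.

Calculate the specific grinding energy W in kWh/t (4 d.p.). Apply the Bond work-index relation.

W = 10·Wi·(P80^(-½) − F80^(-½))
1/√62 = 0.127000;  1/√6971 = 0.011977
W = 10·15.5·(0.127000 − 0.011977) = 17.8286 kWh/t

W = 17.8286 kWh/t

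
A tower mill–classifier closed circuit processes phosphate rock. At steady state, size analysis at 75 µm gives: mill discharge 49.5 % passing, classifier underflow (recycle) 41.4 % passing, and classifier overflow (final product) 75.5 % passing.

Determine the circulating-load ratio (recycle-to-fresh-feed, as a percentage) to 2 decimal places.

Let r = R/F. Size balance at 75 µm:
(1+r)d = ru + o → r = (o−d)/(d−u)
r = (75.5 − 49.5)/(49.5 − 41.4) = 26.0/8.1 = 3.2099
CL = 100·r = 320.99 %

CL = 320.99 %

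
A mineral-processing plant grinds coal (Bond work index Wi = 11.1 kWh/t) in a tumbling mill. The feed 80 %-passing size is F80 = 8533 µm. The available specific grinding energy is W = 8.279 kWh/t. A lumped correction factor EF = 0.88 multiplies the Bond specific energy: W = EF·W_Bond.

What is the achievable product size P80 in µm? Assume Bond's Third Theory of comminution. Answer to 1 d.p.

W = 10 Wi (1/√P80 − 1/√F80)  [Bond]
W_Bond = W / EF = 8.279 / 0.88 = 9.4080 kWh/t
⇒ 1/√P80 = W_Bond/(10·Wi) + 1/√F80
  = 9.4080/(10·11.1) + 1/√8533 = 0.084756 + 0.010826 = 0.095582
P80 = (1/0.095582)² = 10.4622² = 109.46 µm

P80 = 109.5 µm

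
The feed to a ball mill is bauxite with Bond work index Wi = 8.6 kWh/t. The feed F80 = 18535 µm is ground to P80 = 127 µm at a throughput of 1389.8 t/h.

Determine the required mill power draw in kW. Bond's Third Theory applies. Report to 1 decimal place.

W = 10·Wi·[P80^(−½) − F80^(−½)]
W = 10·8.6·(1/√127 − 1/√18535) = 10·8.6·(0.081390) = 6.9996 kWh/t
Mill draw = 6.9996 × 1389.8 = 9728.0 kW

P = 9728.0 kW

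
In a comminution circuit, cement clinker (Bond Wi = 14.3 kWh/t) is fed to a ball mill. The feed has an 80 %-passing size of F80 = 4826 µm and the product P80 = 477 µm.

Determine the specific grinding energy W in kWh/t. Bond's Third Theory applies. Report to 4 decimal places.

Bond:  W = 10 Wi (1/√P − 1/√F)
1/√477 = 0.045787;  1/√4826 = 0.014395
W = 10·14.3·(0.045787 − 0.014395) = 4.4891 kWh/t

W = 4.4891 kWh/t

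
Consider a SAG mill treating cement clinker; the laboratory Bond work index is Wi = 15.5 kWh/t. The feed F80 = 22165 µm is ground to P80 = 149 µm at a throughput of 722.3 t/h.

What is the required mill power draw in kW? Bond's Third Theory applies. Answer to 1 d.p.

P = 8419.8 kW

W = 10 Wi / √P80 − 10 Wi / √F80
W = 10·15.5·(1/√149 − 1/√22165) = 10·15.5·(0.075206) = 11.6570 kWh/t
P = W·T = 11.6570·722.3 = 8419.8 kW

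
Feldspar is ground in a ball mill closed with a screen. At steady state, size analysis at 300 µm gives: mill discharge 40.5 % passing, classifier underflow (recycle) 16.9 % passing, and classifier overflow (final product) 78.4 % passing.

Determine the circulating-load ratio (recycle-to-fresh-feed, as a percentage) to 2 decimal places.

Balance %-passing 300 µm (r = R/F):
Fd + Rd = Ru + Fo ⇒ R/F = (o−d)/(d−u)
r = (78.4 − 40.5)/(40.5 − 16.9) = 37.9/23.6 = 1.6059
CL = 100·r = 160.59 %

CL = 160.59 %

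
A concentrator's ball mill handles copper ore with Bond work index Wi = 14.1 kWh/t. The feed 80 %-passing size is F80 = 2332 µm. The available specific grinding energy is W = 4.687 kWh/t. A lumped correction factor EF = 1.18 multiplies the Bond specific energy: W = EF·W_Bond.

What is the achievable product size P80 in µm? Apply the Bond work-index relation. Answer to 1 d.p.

P80 = 418.6 µm

Bond:  W = 10 Wi (1/√P − 1/√F)
W_Bond = W / EF = 4.687 / 1.18 = 3.9720 kWh/t
⇒ 1/√P80 = W_Bond/(10 Wi) + 1/√F80
  = 3.9720/(10·14.1) + 1/√2332 = 0.028170 + 0.020708 = 0.048878
P80 = (1/0.048878)² = 20.4590² = 418.57 µm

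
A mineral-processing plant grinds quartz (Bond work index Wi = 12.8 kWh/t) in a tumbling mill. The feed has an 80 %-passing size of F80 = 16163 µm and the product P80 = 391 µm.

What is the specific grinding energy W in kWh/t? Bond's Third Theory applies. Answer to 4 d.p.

W = 5.4664 kWh/t

W = 10·Wi·(P80^(-½) − F80^(-½))
1/√391 = 0.050572;  1/√16163 = 0.007866
W = 10·12.8·(0.050572 − 0.007866) = 5.4664 kWh/t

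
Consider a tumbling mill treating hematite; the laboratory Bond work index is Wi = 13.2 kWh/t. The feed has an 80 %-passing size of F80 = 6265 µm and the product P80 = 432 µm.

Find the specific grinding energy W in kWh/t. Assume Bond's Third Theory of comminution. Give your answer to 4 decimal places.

W = 4.6832 kWh/t

W = 10 Wi / √P80 − 10 Wi / √F80
1/√432 = 0.048113;  1/√6265 = 0.012634
W = 10·13.2·(0.048113 − 0.012634) = 4.6832 kWh/t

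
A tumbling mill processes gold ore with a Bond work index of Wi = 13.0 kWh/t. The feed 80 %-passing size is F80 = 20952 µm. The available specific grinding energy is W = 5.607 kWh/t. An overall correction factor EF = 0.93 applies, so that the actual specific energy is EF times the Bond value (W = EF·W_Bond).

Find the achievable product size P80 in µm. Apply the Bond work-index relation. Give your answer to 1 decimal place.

W = 10 Wi / √P80 − 10 Wi / √F80
W_Bond = W / EF = 5.607 / 0.93 = 6.0290 kWh/t
P80^-0.5 = F80^-0.5 + W_Bond/(10 Wi)
  = 6.0290/(10·13.0) + 1/√20952 = 0.046377 + 0.006909 = 0.053286
P80 = (1/0.053286)² = 18.7668² = 352.19 µm

P80 = 352.2 µm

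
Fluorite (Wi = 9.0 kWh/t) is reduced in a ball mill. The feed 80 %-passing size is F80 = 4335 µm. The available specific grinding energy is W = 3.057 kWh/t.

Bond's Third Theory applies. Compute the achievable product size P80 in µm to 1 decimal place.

W = 10·Wi·(P80^(-½) − F80^(-½))
⇒ 1/√P80 = W/(10 Wi) + 1/√F80
  = 3.0570/(10·9.0) + 1/√4335 = 0.033967 + 0.015188 = 0.049155
P80 = (1/0.049155)² = 20.3439² = 413.87 µm

P80 = 413.9 µm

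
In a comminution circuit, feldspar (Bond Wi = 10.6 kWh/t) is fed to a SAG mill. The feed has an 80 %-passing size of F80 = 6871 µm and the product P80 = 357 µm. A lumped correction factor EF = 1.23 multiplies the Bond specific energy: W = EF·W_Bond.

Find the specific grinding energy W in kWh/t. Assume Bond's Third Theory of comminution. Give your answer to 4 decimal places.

W = 5.3275 kWh/t

Bond: W = 10·Wi·(1/√P80 − 1/√F80)
1/√357 = 0.052926;  1/√6871 = 0.012064
W = 10·10.6·(0.052926 − 0.012064) = 4.3313 kWh/t
Apply correction: 4.3313 × 1.23 = 5.3275 kWh/t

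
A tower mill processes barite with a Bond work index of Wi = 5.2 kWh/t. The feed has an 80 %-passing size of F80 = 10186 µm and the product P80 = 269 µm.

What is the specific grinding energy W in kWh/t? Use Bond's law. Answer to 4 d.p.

W = 2.6553 kWh/t

W = 10·Wi·(P80^(-½) − F80^(-½))
1/√269 = 0.060971;  1/√10186 = 0.009908
W = 10·5.2·(0.060971 − 0.009908) = 2.6553 kWh/t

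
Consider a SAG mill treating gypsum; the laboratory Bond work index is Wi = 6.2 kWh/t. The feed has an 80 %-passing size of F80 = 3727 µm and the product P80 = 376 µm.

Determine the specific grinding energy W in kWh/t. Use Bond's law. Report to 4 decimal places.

W = 2.1818 kWh/t

W = 10·Wi·[P80^(−½) − F80^(−½)]
1/√376 = 0.051571;  1/√3727 = 0.016380
W = 10·6.2·(0.051571 − 0.016380) = 2.1818 kWh/t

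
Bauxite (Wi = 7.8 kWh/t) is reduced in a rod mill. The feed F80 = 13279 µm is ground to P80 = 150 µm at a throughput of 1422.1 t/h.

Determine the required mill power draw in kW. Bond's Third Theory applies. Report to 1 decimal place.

Bond: W = 10·Wi·(1/√P80 − 1/√F80)
W = 10·7.8·(1/√150 − 1/√13279) = 10·7.8·(0.072972) = 5.6918 kWh/t
P = W·T = 5.6918·1422.1 = 8094.3 kW

P = 8094.3 kW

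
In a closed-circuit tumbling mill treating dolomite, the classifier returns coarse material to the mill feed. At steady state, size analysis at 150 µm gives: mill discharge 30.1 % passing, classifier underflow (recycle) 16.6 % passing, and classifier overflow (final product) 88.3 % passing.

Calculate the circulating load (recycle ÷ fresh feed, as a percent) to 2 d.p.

CL = 431.11 %

Classifier node, passing 150 µm:
Fd + Rd = Ru + Fo ⇒ R/F = (o−d)/(d−u)
r = (88.3 − 30.1)/(30.1 − 16.6) = 58.2/13.5 = 4.3111
CL = 100·r = 431.11 %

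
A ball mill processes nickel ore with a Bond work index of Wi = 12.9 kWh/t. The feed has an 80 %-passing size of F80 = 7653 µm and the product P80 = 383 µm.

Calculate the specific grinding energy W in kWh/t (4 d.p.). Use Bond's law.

Bond: W = 10·Wi·(1/√P80 − 1/√F80)
1/√383 = 0.051098;  1/√7653 = 0.011431
W = 10·12.9·(0.051098 − 0.011431) = 5.1170 kWh/t

W = 5.1170 kWh/t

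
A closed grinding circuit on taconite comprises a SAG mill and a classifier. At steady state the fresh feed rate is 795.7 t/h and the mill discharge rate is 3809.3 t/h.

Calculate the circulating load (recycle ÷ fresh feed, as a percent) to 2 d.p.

Discharge = new feed + return, hence
R = M − F = 3809.3 − 795.7 = 3013.6 t/h
CL = 100·R/F = 100·3013.6/795.7 = 378.74 %

CL = 378.74 %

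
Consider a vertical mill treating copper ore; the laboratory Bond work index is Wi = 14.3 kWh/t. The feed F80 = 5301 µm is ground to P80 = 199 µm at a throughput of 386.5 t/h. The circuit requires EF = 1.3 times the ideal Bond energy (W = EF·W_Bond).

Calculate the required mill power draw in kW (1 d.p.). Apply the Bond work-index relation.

Bond: W = 10·Wi·(1/√P80 − 1/√F80)
W = 10·14.3·(1/√199 − 1/√5301) = 10·14.3·(0.057153) = 8.1729 kWh/t
Apply correction: 8.1729 × 1.3 = 10.6248 kWh/t
P = W·T = 10.6248·386.5 = 4106.5 kW

P = 4106.5 kW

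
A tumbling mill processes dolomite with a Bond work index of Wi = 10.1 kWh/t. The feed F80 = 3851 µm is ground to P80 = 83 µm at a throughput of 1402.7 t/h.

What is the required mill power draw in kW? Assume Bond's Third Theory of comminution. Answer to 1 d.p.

Bond:  W = 10 Wi (1/√P − 1/√F)
W = 10·10.1·(1/√83 − 1/√3851) = 10·10.1·(0.093650) = 9.4586 kWh/t
Power = W × throughput = 9.4586 kWh/t × 1402.7 t/h = 13267.6 kW

P = 13267.6 kW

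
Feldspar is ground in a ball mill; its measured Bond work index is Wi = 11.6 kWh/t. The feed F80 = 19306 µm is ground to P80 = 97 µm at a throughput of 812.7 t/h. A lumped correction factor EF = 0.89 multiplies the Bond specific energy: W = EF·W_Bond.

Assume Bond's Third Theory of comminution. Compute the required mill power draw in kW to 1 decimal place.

P = 7915.2 kW

Bond: W = 10·Wi·(1/√P80 − 1/√F80)
W = 10·11.6·(1/√97 − 1/√19306) = 10·11.6·(0.094338) = 10.9432 kWh/t
Corrected W = EF·W_Bond = 0.89·10.9432 = 9.7394 kWh/t
Power = W × throughput = 9.7394 kWh/t × 812.7 t/h = 7915.2 kW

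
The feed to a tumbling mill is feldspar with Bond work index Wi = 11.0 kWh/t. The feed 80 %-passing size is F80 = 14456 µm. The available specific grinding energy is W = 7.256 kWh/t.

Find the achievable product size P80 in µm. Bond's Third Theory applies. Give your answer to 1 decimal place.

P80 = 181.2 µm

W = 10 Wi (P80^-0.5 − F80^-0.5)
⇒ 1/√P80 = W/(10 Wi) + 1/√F80
  = 7.2560/(10·11.0) + 1/√14456 = 0.065964 + 0.008317 = 0.074281
P80 = (1/0.074281)² = 13.4624² = 181.24 µm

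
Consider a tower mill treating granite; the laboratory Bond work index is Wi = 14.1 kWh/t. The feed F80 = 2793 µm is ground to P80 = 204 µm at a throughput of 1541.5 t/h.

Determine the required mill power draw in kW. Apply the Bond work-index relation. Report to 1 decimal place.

Bond: W = 10·Wi·(1/√P80 − 1/√F80)
W = 10·14.1·(1/√204 − 1/√2793) = 10·14.1·(0.051092) = 7.2040 kWh/t
Mill draw = 7.2040 × 1541.5 = 11104.9 kW

P = 11104.9 kW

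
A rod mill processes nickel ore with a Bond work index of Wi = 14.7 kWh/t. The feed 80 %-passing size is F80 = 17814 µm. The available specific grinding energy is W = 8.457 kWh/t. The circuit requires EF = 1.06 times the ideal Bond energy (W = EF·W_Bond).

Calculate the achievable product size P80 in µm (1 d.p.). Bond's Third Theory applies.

W = 10 Wi / √P80 − 10 Wi / √F80
W_Bond = W / EF = 8.457 / 1.06 = 7.9783 kWh/t
⇒ 1/√P80 = W_Bond/(10·Wi) + 1/√F80
  = 7.9783/(10·14.7) + 1/√17814 = 0.054274 + 0.007492 = 0.061767
P80 = (1/0.061767)² = 16.1900² = 262.12 µm

P80 = 262.1 µm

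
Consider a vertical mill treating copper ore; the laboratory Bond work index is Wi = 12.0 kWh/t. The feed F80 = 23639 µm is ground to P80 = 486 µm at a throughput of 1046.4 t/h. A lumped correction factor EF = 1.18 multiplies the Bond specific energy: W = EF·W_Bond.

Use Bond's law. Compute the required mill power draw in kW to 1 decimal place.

P = 5757.4 kW

W = 10 Wi / √P80 − 10 Wi / √F80
W = 10·12.0·(1/√486 − 1/√23639) = 10·12.0·(0.038857) = 4.6628 kWh/t
Apply correction: 4.6628 × 1.18 = 5.5021 kWh/t
P_mill = W·ṁ = 5.5021·1046.4 = 5757.4 kW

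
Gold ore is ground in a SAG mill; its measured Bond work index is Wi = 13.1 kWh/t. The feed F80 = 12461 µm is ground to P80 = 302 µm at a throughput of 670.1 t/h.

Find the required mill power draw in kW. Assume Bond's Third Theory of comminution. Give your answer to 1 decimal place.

P = 4265.0 kW

W = 10·Wi·(P80^(-½) − F80^(-½))
W = 10·13.1·(1/√302 − 1/√12461) = 10·13.1·(0.048585) = 6.3647 kWh/t
Mill draw = 6.3647 × 670.1 = 4265.0 kW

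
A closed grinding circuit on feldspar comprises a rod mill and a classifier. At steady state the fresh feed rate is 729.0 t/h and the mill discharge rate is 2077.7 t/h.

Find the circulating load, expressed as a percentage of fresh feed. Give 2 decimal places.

CL = 185.01 %

M = F + R at steady state, so:
R = M − F = 2077.7 − 729.0 = 1348.7 t/h
CL = 100·R/F = 100·1348.7/729.0 = 185.01 %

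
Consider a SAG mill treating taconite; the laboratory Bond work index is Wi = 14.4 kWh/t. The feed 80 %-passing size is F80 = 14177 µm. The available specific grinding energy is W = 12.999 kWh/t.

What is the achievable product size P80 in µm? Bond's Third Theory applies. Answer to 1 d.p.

P80 = 102.7 µm

Bond: W = 10·Wi·(1/√P80 − 1/√F80)
⇒ 1/√P80 = W/(10 Wi) + 1/√F80
  = 12.9990/(10·14.4) + 1/√14177 = 0.090271 + 0.008399 = 0.098669
P80 = (1/0.098669)² = 10.1348² = 102.72 µm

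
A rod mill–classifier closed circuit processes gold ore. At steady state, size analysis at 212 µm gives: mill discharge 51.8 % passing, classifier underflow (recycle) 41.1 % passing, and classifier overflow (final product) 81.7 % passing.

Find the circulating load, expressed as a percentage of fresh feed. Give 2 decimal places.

CL = 279.44 %

Balance %-passing 212 µm (r = R/F):
(1+r)d = ru + o → r = (o−d)/(d−u)
r = (81.7 − 51.8)/(51.8 − 41.1) = 29.9/10.7 = 2.7944
CL = 100·r = 279.44 %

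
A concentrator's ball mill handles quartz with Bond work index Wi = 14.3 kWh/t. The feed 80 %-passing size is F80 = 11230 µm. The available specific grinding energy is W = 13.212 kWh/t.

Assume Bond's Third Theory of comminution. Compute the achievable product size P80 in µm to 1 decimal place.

P80 = 96.4 µm

W = 10·Wi·(P80^(-½) − F80^(-½))
⇒ 1/√P80 = W/(10 Wi) + 1/√F80
  = 13.2120/(10·14.3) + 1/√11230 = 0.092392 + 0.009436 = 0.101828
P80 = (1/0.101828)² = 9.8205² = 96.44 µm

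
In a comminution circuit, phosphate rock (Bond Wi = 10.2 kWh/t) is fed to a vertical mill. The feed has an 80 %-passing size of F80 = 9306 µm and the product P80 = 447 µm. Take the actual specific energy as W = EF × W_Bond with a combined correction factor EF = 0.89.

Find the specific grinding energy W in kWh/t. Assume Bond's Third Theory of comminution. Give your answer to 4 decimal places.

W = 10 Wi (1/√P80 − 1/√F80)  [Bond]
1/√447 = 0.047298;  1/√9306 = 0.010366
W = 10·10.2·(0.047298 − 0.010366) = 3.7671 kWh/t
Corrected W = EF·W_Bond = 0.89·3.7671 = 3.3527 kWh/t

W = 3.3527 kWh/t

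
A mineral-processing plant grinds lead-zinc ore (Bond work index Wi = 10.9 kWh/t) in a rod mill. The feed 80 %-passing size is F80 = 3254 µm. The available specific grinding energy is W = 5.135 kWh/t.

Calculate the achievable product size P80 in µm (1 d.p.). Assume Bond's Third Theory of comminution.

P80 = 239.3 µm

W = 10 Wi / √P80 − 10 Wi / √F80
P80^-0.5 = F80^-0.5 + W/(10 Wi)
  = 5.1350/(10·10.9) + 1/√3254 = 0.047110 + 0.017530 = 0.064640
P80 = (1/0.064640)² = 15.4702² = 239.33 µm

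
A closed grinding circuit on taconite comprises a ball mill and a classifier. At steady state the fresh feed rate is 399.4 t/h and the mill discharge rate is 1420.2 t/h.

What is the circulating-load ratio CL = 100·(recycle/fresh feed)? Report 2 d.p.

Discharge = new feed + return, hence
R = M − F = 1420.2 − 399.4 = 1020.8 t/h
CL = 100·R/F = 100·1020.8/399.4 = 255.58 %

CL = 255.58 %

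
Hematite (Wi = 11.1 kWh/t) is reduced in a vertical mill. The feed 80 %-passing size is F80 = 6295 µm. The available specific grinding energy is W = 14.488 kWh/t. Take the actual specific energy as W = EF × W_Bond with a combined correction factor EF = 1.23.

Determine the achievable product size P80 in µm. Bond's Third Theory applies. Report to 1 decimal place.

P80 = 71.0 µm

W_Bond = 10·Wi·(1/√P₈₀ − 1/√F₈₀)
W_Bond = W / EF = 14.488 / 1.23 = 11.7789 kWh/t
1/√P80 = 1/√F80 + W_Bond/(10·Wi)
  = 11.7789/(10·11.1) + 1/√6295 = 0.106116 + 0.012604 = 0.118720
P80 = (1/0.118720)² = 8.4232² = 70.95 µm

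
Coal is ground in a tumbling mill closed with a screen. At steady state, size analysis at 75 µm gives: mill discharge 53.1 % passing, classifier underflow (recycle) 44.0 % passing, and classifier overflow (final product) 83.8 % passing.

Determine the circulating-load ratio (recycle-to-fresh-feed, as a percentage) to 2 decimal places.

CL = 337.36 %

Two-product formula at 75 µm:
(1+r)·d = r·u + o ⇒ r = (o−d)/(d−u)
r = (83.8 − 53.1)/(53.1 − 44.0) = 30.7/9.1 = 3.3736
CL = 100·r = 337.36 %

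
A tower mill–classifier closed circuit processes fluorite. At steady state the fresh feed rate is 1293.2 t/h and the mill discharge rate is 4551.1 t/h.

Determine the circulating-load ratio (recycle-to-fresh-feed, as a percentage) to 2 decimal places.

Discharge = new feed + return, hence
R = M − F = 4551.1 − 1293.2 = 3257.9 t/h
CL = 100·R/F = 100·3257.9/1293.2 = 251.93 %

CL = 251.93 %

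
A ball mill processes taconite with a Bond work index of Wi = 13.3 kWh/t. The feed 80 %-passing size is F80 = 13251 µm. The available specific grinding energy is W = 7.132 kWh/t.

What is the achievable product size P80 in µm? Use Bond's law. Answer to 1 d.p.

W_Bond = 10·Wi·(1/√P₈₀ − 1/√F₈₀)
⇒ 1/√P80 = W/(10·Wi) + 1/√F80
  = 7.1320/(10·13.3) + 1/√13251 = 0.053624 + 0.008687 = 0.062311
P80 = (1/0.062311)² = 16.0485² = 257.55 µm

P80 = 257.6 µm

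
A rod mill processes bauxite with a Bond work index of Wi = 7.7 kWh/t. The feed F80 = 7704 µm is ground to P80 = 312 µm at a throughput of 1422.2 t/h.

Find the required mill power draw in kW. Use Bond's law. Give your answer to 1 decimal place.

P = 4952.1 kW

W_Bond = 10·Wi·(1/√P₈₀ − 1/√F₈₀)
W = 10·7.7·(1/√312 − 1/√7704) = 10·7.7·(0.045221) = 3.4820 kWh/t
P = W·T = 3.4820·1422.2 = 4952.1 kW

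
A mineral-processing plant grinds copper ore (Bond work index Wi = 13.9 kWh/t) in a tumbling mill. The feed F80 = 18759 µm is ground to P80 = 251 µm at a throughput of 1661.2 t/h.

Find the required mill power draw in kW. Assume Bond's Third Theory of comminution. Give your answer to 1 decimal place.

P = 12888.8 kW

Bond:  W = 10 Wi (1/√P − 1/√F)
W = 10·13.9·(1/√251 − 1/√18759) = 10·13.9·(0.055818) = 7.7587 kWh/t
P_mill = W·ṁ = 7.7587·1661.2 = 12888.8 kW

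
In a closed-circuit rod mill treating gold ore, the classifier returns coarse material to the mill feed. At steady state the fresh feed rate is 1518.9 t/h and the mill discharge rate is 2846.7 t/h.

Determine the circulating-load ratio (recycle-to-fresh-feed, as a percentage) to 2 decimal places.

M = F + R at steady state, so:
R = M − F = 2846.7 − 1518.9 = 1327.8 t/h
CL = 100·R/F = 100·1327.8/1518.9 = 87.42 %

CL = 87.42 %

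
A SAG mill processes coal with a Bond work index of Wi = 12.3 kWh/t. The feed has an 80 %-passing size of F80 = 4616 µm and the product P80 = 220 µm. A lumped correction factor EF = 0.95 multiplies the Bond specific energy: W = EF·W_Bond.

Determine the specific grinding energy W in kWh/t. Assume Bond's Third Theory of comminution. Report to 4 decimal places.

W = 6.1582 kWh/t

W = 10·Wi·[P80^(−½) − F80^(−½)]
1/√220 = 0.067420;  1/√4616 = 0.014719
W = 10·12.3·(0.067420 − 0.014719) = 6.4823 kWh/t
W_actual = 0.95 × 6.4823 = 6.1582 kWh/t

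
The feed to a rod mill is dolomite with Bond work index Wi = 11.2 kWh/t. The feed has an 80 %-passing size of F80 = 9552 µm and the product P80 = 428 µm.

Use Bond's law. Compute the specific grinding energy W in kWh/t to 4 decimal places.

W = 10 Wi / √P80 − 10 Wi / √F80
1/√428 = 0.048337;  1/√9552 = 0.010232
W = 10·11.2·(0.048337 − 0.010232) = 4.2678 kWh/t

W = 4.2678 kWh/t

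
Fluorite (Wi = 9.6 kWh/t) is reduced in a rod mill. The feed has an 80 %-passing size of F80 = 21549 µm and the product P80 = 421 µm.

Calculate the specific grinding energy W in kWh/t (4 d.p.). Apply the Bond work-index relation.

W = 4.0248 kWh/t

W = 10·Wi·[P80^(−½) − F80^(−½)]
1/√421 = 0.048737;  1/√21549 = 0.006812
W = 10·9.6·(0.048737 − 0.006812) = 4.0248 kWh/t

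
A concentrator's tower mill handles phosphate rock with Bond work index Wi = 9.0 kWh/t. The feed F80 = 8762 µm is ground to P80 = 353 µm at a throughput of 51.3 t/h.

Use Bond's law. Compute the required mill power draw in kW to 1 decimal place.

W = 10·Wi·(P80^(-½) − F80^(-½))
W = 10·9.0·(1/√353 − 1/√8762) = 10·9.0·(0.042542) = 3.8287 kWh/t
P = W·T = 3.8287·51.3 = 196.4 kW

P = 196.4 kW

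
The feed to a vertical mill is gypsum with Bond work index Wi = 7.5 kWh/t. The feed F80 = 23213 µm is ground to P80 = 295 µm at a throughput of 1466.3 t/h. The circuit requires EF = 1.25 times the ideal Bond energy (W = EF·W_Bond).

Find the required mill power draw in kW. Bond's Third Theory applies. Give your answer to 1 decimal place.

W = 10 Wi (P80^-0.5 − F80^-0.5)
W = 10·7.5·(1/√295 − 1/√23213) = 10·7.5·(0.051659) = 3.8744 kWh/t
Apply correction: 3.8744 × 1.25 = 4.8430 kWh/t
Mill draw = 4.8430 × 1466.3 = 7101.3 kW

P = 7101.3 kW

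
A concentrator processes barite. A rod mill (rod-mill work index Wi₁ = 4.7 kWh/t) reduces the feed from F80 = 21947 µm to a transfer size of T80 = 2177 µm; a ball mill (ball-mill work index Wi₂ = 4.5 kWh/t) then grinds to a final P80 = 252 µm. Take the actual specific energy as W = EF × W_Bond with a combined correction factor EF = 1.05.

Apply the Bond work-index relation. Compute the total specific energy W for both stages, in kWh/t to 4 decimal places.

W = 2.6884 kWh/t

W = 10 Wi / √P80 − 10 Wi / √F80
Stage 1 (21947→2177 µm, Wi₁=4.7): W₁ = 10·4.7·(0.021432 − 0.006750) = 0.6901 kWh/t
Stage 2 (2177→252 µm, Wi₂=4.5): W₂ = 10·4.5·(0.062994 − 0.021432) = 1.8703 kWh/t
W = W₁ + W₂ = 0.6901 + 1.8703 = 2.5603 kWh/t
W_actual = 1.05 × 2.5603 = 2.6884 kWh/t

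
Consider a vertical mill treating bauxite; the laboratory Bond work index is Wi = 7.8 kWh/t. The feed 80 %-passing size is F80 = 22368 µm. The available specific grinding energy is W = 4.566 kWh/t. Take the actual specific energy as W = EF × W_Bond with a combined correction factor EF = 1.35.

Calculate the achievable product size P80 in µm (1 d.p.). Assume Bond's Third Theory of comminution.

P80 = 399.2 µm

W = 10·Wi·(P80^(-½) − F80^(-½))
W_Bond = W / EF = 4.566 / 1.35 = 3.3822 kWh/t
⇒ 1/√P80 = W_Bond/(10·Wi) + 1/√F80
  = 3.3822/(10·7.8) + 1/√22368 = 0.043362 + 0.006686 = 0.050048
P80 = (1/0.050048)² = 19.9808² = 399.23 µm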